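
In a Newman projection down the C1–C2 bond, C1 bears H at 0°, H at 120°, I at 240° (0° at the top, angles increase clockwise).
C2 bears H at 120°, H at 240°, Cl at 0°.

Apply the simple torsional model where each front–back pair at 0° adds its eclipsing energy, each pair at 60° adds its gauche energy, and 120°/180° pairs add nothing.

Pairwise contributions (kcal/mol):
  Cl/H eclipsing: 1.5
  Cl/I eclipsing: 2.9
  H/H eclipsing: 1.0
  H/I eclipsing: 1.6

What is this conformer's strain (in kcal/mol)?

4.1 kcal/mol

This conformer (eclipsed): H–Cl eclipsed, H–H eclipsed, I–H eclipsed; 1.5 + 1.0 + 1.6 = 4.1 kcal/mol.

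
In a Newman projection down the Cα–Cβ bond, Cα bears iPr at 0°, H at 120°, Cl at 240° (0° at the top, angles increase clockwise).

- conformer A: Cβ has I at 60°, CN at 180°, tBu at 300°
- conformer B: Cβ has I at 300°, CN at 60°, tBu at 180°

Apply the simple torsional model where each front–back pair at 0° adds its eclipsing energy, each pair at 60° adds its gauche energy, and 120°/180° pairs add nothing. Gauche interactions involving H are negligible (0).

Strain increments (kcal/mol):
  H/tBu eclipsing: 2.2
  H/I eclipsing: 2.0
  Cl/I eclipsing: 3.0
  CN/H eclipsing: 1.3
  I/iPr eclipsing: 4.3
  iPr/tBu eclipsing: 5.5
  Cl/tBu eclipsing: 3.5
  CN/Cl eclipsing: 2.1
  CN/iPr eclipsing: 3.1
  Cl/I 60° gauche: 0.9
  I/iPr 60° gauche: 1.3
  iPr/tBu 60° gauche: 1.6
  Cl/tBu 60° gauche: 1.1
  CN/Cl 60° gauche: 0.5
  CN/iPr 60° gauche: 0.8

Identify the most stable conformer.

B

A is staggered. iPr at 0° is gauche with I at 60° (1.3); iPr at 0° is gauche with tBu at 300° (1.6); Cl at 240° is gauche with CN at 180° (0.5); Cl at 240° is gauche with tBu at 300° (1.1). Total 4.5 kcal/mol.
B is staggered. iPr at 0° is gauche with I at 300° (1.3); iPr at 0° is gauche with CN at 60° (0.8); Cl at 240° is gauche with I at 300° (0.9); Cl at 240° is gauche with tBu at 180° (1.1). Total 4.1 kcal/mol.
B has the lowest total (4.1 kcal/mol).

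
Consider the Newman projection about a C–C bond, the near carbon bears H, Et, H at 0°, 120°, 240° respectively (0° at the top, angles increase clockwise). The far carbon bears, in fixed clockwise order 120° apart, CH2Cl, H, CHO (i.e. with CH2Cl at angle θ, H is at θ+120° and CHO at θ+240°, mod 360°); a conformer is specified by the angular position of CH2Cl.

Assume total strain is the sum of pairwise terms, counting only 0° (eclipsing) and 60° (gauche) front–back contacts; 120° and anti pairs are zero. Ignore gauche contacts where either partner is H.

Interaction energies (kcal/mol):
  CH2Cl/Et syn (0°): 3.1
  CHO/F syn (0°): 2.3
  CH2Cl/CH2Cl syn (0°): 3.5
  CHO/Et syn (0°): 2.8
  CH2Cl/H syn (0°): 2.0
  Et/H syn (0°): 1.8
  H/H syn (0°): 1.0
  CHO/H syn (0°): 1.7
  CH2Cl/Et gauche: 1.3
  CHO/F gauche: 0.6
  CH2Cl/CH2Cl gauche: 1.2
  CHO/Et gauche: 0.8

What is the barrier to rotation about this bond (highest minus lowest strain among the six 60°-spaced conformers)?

5.0 kcal/mol

CH2Cl at 0° is eclipsed. H at 0° is eclipsed with CH2Cl at 0° (2.0); Et at 120° is eclipsed with H at 120° (1.8); H at 240° is eclipsed with CHO at 240° (1.7). Total 5.5 kcal/mol.
CH2Cl at 60° is staggered. Et at 120° is gauche with CH2Cl at 60° (1.3). Total 1.3 kcal/mol.
CH2Cl at 120° is eclipsed. H at 0° is eclipsed with CHO at 0° (1.7); Et at 120° is eclipsed with CH2Cl at 120° (3.1); H at 240° is eclipsed with H at 240° (1.0). Total 5.8 kcal/mol.
CH2Cl at 180° is staggered. Et at 120° is gauche with CH2Cl at 180° (1.3); Et at 120° is gauche with CHO at 60° (0.8). Total 2.1 kcal/mol.
CH2Cl at 240° is eclipsed. H at 0° is eclipsed with H at 0° (1.0); Et at 120° is eclipsed with CHO at 120° (2.8); H at 240° is eclipsed with CH2Cl at 240° (2.0). Total 5.8 kcal/mol.
CH2Cl at 300° is staggered. Et at 120° is gauche with CHO at 180° (0.8). Total 0.8 kcal/mol.
Max at 120° (5.8 kcal/mol), min at 300° (0.8 kcal/mol); barrier = 5.0 kcal/mol.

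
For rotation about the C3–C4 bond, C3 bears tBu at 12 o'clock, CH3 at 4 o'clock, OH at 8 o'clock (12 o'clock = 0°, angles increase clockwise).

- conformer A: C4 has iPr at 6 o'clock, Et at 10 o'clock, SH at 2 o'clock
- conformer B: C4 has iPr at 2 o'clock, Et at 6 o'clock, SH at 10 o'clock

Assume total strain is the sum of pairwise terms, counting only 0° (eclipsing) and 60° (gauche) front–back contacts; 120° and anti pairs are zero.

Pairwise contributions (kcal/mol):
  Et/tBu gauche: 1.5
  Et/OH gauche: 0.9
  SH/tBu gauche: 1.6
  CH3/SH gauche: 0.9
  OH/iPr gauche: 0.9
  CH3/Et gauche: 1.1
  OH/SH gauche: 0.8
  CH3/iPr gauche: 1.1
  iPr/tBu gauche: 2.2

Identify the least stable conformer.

B

A is staggered. tBu at 0° is gauche with Et at 300° (1.5); tBu at 0° is gauche with SH at 60° (1.6); CH3 at 120° is gauche with iPr at 180° (1.1); CH3 at 120° is gauche with SH at 60° (0.9); OH at 240° is gauche with iPr at 180° (0.9); OH at 240° is gauche with Et at 300° (0.9). Total 6.9 kcal/mol.
B is staggered. tBu at 0° is gauche with iPr at 60° (2.2); tBu at 0° is gauche with SH at 300° (1.6); CH3 at 120° is gauche with iPr at 60° (1.1); CH3 at 120° is gauche with Et at 180° (1.1); OH at 240° is gauche with Et at 180° (0.9); OH at 240° is gauche with SH at 300° (0.8). Total 7.7 kcal/mol.
B has the highest total (7.7 kcal/mol).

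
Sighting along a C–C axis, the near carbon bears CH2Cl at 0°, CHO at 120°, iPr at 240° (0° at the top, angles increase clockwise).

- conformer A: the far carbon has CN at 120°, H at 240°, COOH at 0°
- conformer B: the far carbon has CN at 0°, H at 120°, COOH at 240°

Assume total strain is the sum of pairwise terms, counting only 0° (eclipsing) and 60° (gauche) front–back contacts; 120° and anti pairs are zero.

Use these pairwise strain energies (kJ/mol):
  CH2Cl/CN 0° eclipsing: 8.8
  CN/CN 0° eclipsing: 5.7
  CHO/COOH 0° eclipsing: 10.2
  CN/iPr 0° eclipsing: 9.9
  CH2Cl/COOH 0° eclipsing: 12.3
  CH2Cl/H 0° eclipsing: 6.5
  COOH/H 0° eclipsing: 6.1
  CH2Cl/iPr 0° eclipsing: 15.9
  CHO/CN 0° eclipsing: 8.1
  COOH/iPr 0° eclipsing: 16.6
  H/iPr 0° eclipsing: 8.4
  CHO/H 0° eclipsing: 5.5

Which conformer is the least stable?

B

A is eclipsed. CH2Cl at 0° is eclipsed with COOH at 0° (12.3); CHO at 120° is eclipsed with CN at 120° (8.1); iPr at 240° is eclipsed with H at 240° (8.4). Total 28.8 kJ/mol.
B is eclipsed. CH2Cl at 0° is eclipsed with CN at 0° (8.8); CHO at 120° is eclipsed with H at 120° (5.5); iPr at 240° is eclipsed with COOH at 240° (16.6). Total 30.9 kJ/mol.
B has the highest total (30.9 kJ/mol).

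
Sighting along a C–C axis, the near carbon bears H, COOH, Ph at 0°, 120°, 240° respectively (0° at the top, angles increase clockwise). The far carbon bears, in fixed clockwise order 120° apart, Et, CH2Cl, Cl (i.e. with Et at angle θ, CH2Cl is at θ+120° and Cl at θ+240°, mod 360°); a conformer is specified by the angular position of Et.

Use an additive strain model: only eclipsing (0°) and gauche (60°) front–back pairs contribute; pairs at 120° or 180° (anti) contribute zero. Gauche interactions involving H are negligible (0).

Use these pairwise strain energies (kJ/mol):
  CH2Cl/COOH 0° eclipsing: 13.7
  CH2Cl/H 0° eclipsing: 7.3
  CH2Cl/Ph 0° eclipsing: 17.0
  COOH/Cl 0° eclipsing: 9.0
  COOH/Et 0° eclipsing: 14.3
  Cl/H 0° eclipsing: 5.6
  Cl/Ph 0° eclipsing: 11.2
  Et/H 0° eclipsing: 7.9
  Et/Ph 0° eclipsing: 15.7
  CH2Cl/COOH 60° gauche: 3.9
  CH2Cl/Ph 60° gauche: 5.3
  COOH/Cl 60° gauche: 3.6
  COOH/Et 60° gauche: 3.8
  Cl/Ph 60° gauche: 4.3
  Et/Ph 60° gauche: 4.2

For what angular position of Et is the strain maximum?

120°

Et at 0° (eclipsed): H(0°)/Et(0°) eclipsed 7.9; COOH(120°)/CH2Cl(120°) eclipsed 13.7; Ph(240°)/Cl(240°) eclipsed 11.2 → 32.8 kJ/mol.
Et at 60° (staggered): COOH(120°)/Et(60°) gauche 3.8; COOH(120°)/CH2Cl(180°) gauche 3.9; Ph(240°)/CH2Cl(180°) gauche 5.3; Ph(240°)/Cl(300°) gauche 4.3 → 17.3 kJ/mol.
Et at 120° (eclipsed): H(0°)/Cl(0°) eclipsed 5.6; COOH(120°)/Et(120°) eclipsed 14.3; Ph(240°)/CH2Cl(240°) eclipsed 17.0 → 36.9 kJ/mol.
Et at 180° (staggered): COOH(120°)/Et(180°) gauche 3.8; COOH(120°)/Cl(60°) gauche 3.6; Ph(240°)/Et(180°) gauche 4.2; Ph(240°)/CH2Cl(300°) gauche 5.3 → 16.9 kJ/mol.
Et at 240° (eclipsed): H(0°)/CH2Cl(0°) eclipsed 7.3; COOH(120°)/Cl(120°) eclipsed 9.0; Ph(240°)/Et(240°) eclipsed 15.7 → 32.0 kJ/mol.
Et at 300° (staggered): COOH(120°)/CH2Cl(60°) gauche 3.9; COOH(120°)/Cl(180°) gauche 3.6; Ph(240°)/Et(300°) gauche 4.2; Ph(240°)/Cl(180°) gauche 4.3 → 16.0 kJ/mol.
The maximum (36.9 kJ/mol) occurs with Et at 120°.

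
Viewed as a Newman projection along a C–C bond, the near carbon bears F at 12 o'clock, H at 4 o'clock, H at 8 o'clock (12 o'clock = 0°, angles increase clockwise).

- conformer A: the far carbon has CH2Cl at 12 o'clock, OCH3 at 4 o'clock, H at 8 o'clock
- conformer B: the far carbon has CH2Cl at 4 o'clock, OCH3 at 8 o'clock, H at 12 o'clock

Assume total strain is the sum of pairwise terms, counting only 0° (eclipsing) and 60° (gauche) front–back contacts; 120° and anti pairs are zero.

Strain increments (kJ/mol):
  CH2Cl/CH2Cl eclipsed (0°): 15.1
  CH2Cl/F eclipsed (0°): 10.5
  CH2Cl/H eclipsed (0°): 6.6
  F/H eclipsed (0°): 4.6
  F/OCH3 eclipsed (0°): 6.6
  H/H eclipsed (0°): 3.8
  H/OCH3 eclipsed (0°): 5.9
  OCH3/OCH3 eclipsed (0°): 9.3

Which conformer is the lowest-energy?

B

A (eclipsed): F(0°)/CH2Cl(0°) eclipsed 10.5; H(120°)/OCH3(120°) eclipsed 5.9; H(240°)/H(240°) eclipsed 3.8 → 20.2 kJ/mol.
B (eclipsed): F(0°)/H(0°) eclipsed 4.6; H(120°)/CH2Cl(120°) eclipsed 6.6; H(240°)/OCH3(240°) eclipsed 5.9 → 17.1 kJ/mol.
B has the lowest total (17.1 kJ/mol).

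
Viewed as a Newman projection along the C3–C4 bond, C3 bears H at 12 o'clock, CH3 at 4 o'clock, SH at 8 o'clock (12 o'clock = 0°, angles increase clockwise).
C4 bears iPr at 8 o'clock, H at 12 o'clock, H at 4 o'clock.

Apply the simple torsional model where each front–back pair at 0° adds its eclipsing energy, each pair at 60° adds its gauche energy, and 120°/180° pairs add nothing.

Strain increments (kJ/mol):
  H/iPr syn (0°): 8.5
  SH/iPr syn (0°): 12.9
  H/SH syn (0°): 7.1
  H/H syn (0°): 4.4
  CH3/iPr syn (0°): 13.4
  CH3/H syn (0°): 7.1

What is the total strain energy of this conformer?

24.4 kJ/mol

This conformer (eclipsed): H–H eclipsed, CH3–H eclipsed, SH–iPr eclipsed; 4.4 + 7.1 + 12.9 = 24.4 kJ/mol.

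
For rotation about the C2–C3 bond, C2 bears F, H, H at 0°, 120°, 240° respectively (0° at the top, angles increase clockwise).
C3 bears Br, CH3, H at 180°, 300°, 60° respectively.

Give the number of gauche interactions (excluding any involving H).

Non-H gauche pairs: F(0°)/CH3(300°) — 1 interaction.

1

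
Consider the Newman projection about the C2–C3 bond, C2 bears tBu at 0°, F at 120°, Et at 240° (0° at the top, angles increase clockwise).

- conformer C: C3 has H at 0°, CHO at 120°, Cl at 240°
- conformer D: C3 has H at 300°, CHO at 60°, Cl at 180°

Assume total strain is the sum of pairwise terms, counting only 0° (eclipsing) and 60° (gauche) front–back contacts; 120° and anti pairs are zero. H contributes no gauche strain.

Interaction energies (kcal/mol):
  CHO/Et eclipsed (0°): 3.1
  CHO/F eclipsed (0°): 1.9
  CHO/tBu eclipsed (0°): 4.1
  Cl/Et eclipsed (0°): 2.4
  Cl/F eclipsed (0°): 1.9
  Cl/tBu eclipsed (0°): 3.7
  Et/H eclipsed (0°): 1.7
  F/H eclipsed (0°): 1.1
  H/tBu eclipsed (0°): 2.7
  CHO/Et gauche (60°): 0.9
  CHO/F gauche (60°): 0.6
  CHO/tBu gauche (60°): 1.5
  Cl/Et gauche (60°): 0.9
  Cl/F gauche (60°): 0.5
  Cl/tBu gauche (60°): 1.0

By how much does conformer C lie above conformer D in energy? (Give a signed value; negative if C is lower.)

+3.5 kcal/mol

C (eclipsed): tBu–H eclipsed, F–CHO eclipsed, Et–Cl eclipsed; 2.7 + 1.9 + 2.4 = 7.0 kcal/mol.
D (staggered): tBu–CHO gauche, F–CHO gauche, F–Cl gauche, Et–Cl gauche; 1.5 + 0.6 + 0.5 + 0.9 = 3.5 kcal/mol.
E(C) − E(D) = 7.0 − 3.5 = +3.5 kcal/mol.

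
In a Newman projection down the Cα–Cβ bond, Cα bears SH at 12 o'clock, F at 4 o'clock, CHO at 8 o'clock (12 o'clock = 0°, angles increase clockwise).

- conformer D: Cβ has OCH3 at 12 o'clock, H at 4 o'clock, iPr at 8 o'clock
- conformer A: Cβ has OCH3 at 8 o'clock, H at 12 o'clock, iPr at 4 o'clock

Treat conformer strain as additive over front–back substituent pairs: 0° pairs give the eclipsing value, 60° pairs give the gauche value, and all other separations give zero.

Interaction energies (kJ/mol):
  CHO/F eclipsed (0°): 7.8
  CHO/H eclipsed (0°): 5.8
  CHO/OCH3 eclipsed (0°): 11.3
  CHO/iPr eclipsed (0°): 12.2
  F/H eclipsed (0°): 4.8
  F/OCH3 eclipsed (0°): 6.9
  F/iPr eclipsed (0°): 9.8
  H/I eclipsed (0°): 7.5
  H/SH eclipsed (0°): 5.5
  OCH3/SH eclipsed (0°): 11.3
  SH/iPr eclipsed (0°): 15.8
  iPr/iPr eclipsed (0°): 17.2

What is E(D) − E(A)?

D is eclipsed. SH at 0° is eclipsed with OCH3 at 0° (11.3); F at 120° is eclipsed with H at 120° (4.8); CHO at 240° is eclipsed with iPr at 240° (12.2). Total 28.3 kJ/mol.
A is eclipsed. SH at 0° is eclipsed with H at 0° (5.5); F at 120° is eclipsed with iPr at 120° (9.8); CHO at 240° is eclipsed with OCH3 at 240° (11.3). Total 26.6 kJ/mol.
E(D) − E(A) = 28.3 − 26.6 = +1.7 kJ/mol.

+1.7 kJ/mol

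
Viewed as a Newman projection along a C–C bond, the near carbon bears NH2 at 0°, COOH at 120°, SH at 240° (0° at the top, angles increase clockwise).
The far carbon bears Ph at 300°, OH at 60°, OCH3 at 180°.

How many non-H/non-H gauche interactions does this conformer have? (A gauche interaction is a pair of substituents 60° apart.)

Non-H gauche pairs: NH2(0°)/Ph(300°); NH2(0°)/OH(60°); COOH(120°)/OH(60°); COOH(120°)/OCH3(180°); SH(240°)/Ph(300°); SH(240°)/OCH3(180°) — 6 interactions.

6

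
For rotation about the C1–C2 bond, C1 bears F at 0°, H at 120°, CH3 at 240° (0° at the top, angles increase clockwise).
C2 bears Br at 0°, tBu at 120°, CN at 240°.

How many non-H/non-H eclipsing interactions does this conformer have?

Non-H eclipsing pairs: F(0°)/Br(0°); CH3(240°)/CN(240°) — 2 interactions.

2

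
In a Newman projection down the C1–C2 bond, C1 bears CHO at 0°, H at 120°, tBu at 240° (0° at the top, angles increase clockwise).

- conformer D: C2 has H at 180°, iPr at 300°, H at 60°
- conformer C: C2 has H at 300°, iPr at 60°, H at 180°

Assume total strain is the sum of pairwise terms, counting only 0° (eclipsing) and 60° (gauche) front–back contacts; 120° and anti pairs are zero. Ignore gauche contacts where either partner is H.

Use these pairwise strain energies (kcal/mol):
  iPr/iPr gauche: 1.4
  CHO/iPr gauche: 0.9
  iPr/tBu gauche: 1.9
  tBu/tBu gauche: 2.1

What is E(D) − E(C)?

D (staggered): CHO–iPr gauche, tBu–iPr gauche; 0.9 + 1.9 = 2.8 kcal/mol.
C (staggered): CHO–iPr gauche; 0.9 = 0.9 kcal/mol.
E(D) − E(C) = 2.8 − 0.9 = +1.9 kcal/mol.

+1.9 kcal/mol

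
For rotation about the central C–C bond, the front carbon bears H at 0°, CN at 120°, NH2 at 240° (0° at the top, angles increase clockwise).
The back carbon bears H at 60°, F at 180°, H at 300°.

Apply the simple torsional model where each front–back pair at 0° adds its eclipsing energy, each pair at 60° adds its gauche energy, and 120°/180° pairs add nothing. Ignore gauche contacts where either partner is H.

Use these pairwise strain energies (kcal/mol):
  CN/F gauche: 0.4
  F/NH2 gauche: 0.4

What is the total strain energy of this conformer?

0.8 kcal/mol

This conformer (staggered): CN(120°)/F(180°) gauche 0.4; NH2(240°)/F(180°) gauche 0.4 → 0.8 kcal/mol.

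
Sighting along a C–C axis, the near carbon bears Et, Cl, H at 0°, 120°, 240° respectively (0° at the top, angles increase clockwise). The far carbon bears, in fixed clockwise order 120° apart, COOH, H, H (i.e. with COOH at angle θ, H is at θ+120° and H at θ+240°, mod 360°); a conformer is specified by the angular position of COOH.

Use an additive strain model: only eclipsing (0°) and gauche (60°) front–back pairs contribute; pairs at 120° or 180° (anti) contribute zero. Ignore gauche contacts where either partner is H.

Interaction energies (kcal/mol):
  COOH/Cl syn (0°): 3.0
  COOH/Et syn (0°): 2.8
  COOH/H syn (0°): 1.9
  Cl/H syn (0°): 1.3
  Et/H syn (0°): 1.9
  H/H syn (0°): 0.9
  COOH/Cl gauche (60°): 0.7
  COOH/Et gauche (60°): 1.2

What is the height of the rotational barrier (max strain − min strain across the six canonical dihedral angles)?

COOH at 0° (eclipsed): Et–COOH eclipsed, Cl–H eclipsed, H–H eclipsed; 2.8 + 1.3 + 0.9 = 5.0 kcal/mol.
COOH at 60° (staggered): Et–COOH gauche, Cl–COOH gauche; 1.2 + 0.7 = 1.9 kcal/mol.
COOH at 120° (eclipsed): Et–H eclipsed, Cl–COOH eclipsed, H–H eclipsed; 1.9 + 3.0 + 0.9 = 5.8 kcal/mol.
COOH at 180° (staggered): Cl–COOH gauche; 0.7 = 0.7 kcal/mol.
COOH at 240° (eclipsed): Et–H eclipsed, Cl–H eclipsed, H–COOH eclipsed; 1.9 + 1.3 + 1.9 = 5.1 kcal/mol.
COOH at 300° (staggered): Et–COOH gauche; 1.2 = 1.2 kcal/mol.
Max at 120° (5.8 kcal/mol), min at 180° (0.7 kcal/mol); barrier = 5.1 kcal/mol.

5.1 kcal/mol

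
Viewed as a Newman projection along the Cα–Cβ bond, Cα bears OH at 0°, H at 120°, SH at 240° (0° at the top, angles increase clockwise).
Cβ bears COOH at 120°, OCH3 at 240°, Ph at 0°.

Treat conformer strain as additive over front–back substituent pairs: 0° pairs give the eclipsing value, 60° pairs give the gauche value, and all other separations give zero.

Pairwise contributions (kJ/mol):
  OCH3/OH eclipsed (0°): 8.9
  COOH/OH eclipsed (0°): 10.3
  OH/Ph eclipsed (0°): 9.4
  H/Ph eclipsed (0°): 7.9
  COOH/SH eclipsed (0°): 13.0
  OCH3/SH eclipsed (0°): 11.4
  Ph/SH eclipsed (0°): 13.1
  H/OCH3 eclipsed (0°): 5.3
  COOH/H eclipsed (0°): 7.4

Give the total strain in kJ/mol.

This conformer is eclipsed. OH at 0° is eclipsed with Ph at 0° (9.4); H at 120° is eclipsed with COOH at 120° (7.4); SH at 240° is eclipsed with OCH3 at 240° (11.4). Total 28.2 kJ/mol.

28.2 kJ/mol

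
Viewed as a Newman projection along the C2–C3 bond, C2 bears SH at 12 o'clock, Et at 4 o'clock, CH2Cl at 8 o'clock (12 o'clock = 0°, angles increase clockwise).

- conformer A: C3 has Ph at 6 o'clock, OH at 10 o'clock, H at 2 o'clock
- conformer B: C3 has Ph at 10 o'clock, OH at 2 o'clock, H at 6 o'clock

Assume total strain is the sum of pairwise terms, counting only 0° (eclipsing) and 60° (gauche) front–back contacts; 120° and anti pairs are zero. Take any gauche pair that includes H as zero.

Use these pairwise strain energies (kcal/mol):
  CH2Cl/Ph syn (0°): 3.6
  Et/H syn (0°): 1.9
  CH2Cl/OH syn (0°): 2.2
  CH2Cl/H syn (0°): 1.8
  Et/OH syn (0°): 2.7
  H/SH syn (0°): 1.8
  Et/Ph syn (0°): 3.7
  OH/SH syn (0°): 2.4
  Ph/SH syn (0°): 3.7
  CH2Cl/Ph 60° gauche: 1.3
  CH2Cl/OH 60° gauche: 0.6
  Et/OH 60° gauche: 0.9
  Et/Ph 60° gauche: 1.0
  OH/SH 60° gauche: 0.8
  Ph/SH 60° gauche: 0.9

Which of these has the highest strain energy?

B

A (staggered): SH(0°)/OH(300°) gauche 0.8; Et(120°)/Ph(180°) gauche 1.0; CH2Cl(240°)/Ph(180°) gauche 1.3; CH2Cl(240°)/OH(300°) gauche 0.6 → 3.7 kcal/mol.
B (staggered): SH(0°)/Ph(300°) gauche 0.9; SH(0°)/OH(60°) gauche 0.8; Et(120°)/OH(60°) gauche 0.9; CH2Cl(240°)/Ph(300°) gauche 1.3 → 3.9 kcal/mol.
B has the highest total (3.9 kcal/mol).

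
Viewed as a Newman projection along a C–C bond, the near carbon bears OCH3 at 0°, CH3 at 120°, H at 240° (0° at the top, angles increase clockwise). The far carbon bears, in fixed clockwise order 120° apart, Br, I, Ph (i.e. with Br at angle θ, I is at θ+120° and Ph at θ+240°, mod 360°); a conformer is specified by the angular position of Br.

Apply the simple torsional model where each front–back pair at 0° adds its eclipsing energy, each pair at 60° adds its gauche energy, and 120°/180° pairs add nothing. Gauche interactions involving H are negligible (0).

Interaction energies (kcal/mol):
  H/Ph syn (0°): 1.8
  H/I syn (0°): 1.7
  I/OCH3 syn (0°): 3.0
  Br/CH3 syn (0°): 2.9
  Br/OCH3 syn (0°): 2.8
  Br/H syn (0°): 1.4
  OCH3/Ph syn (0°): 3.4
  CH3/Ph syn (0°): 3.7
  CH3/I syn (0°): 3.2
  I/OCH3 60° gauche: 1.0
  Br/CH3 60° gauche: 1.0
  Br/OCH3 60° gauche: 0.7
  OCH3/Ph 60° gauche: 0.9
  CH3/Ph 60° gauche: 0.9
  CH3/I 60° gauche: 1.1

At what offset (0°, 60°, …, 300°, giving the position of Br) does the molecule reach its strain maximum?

240°

Br at 0° is eclipsed. OCH3 at 0° is eclipsed with Br at 0° (2.8); CH3 at 120° is eclipsed with I at 120° (3.2); H at 240° is eclipsed with Ph at 240° (1.8). Total 7.8 kcal/mol.
Br at 60° is staggered. OCH3 at 0° is gauche with Br at 60° (0.7); OCH3 at 0° is gauche with Ph at 300° (0.9); CH3 at 120° is gauche with Br at 60° (1.0); CH3 at 120° is gauche with I at 180° (1.1). Total 3.7 kcal/mol.
Br at 120° is eclipsed. OCH3 at 0° is eclipsed with Ph at 0° (3.4); CH3 at 120° is eclipsed with Br at 120° (2.9); H at 240° is eclipsed with I at 240° (1.7). Total 8.0 kcal/mol.
Br at 180° is staggered. OCH3 at 0° is gauche with I at 300° (1.0); OCH3 at 0° is gauche with Ph at 60° (0.9); CH3 at 120° is gauche with Br at 180° (1.0); CH3 at 120° is gauche with Ph at 60° (0.9). Total 3.8 kcal/mol.
Br at 240° is eclipsed. OCH3 at 0° is eclipsed with I at 0° (3.0); CH3 at 120° is eclipsed with Ph at 120° (3.7); H at 240° is eclipsed with Br at 240° (1.4). Total 8.1 kcal/mol.
Br at 300° is staggered. OCH3 at 0° is gauche with Br at 300° (0.7); OCH3 at 0° is gauche with I at 60° (1.0); CH3 at 120° is gauche with I at 60° (1.1); CH3 at 120° is gauche with Ph at 180° (0.9). Total 3.7 kcal/mol.
The maximum (8.1 kcal/mol) occurs with Br at 240°.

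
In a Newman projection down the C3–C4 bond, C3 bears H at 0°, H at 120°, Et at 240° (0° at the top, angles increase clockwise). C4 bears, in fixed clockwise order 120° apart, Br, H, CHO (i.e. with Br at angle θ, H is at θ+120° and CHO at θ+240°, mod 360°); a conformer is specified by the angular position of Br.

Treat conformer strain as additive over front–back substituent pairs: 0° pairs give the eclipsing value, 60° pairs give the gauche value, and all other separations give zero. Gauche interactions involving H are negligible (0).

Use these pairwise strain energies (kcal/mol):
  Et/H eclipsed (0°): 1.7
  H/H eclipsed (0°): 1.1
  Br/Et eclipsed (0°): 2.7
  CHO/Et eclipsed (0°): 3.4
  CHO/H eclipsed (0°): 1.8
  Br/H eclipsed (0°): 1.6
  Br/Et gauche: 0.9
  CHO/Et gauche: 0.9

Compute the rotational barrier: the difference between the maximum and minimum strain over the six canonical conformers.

Br at 0° (eclipsed): H(0°)/Br(0°) eclipsed 1.6; H(120°)/H(120°) eclipsed 1.1; Et(240°)/CHO(240°) eclipsed 3.4 → 6.1 kcal/mol.
Br at 60° (staggered): Et(240°)/CHO(300°) gauche 0.9 → 0.9 kcal/mol.
Br at 120° (eclipsed): H(0°)/CHO(0°) eclipsed 1.8; H(120°)/Br(120°) eclipsed 1.6; Et(240°)/H(240°) eclipsed 1.7 → 5.1 kcal/mol.
Br at 180° (staggered): Et(240°)/Br(180°) gauche 0.9 → 0.9 kcal/mol.
Br at 240° (eclipsed): H(0°)/H(0°) eclipsed 1.1; H(120°)/CHO(120°) eclipsed 1.8; Et(240°)/Br(240°) eclipsed 2.7 → 5.6 kcal/mol.
Br at 300° (staggered): Et(240°)/Br(300°) gauche 0.9; Et(240°)/CHO(180°) gauche 0.9 → 1.8 kcal/mol.
Max at 0° (6.1 kcal/mol), min at 60° (0.9 kcal/mol); barrier = 5.2 kcal/mol.

5.2 kcal/mol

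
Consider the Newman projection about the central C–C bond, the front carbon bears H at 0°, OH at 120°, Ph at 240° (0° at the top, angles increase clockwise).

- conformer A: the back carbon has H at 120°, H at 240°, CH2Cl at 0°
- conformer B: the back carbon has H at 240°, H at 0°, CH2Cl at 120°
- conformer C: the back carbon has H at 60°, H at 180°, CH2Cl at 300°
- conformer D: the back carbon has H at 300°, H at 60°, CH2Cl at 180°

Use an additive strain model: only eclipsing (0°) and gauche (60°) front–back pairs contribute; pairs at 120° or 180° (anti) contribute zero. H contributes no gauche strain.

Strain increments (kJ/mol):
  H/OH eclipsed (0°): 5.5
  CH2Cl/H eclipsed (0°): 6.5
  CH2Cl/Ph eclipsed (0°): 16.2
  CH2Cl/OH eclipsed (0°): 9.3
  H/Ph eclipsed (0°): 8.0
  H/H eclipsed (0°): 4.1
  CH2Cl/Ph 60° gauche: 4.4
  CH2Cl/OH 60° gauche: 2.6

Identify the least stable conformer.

B

A (eclipsed): H–CH2Cl eclipsed, OH–H eclipsed, Ph–H eclipsed; 6.5 + 5.5 + 8.0 = 20.0 kJ/mol.
B (eclipsed): H–H eclipsed, OH–CH2Cl eclipsed, Ph–H eclipsed; 4.1 + 9.3 + 8.0 = 21.4 kJ/mol.
C (staggered): Ph–CH2Cl gauche; 4.4 = 4.4 kJ/mol.
D (staggered): OH–CH2Cl gauche, Ph–CH2Cl gauche; 2.6 + 4.4 = 7.0 kJ/mol.
B has the highest total (21.4 kJ/mol).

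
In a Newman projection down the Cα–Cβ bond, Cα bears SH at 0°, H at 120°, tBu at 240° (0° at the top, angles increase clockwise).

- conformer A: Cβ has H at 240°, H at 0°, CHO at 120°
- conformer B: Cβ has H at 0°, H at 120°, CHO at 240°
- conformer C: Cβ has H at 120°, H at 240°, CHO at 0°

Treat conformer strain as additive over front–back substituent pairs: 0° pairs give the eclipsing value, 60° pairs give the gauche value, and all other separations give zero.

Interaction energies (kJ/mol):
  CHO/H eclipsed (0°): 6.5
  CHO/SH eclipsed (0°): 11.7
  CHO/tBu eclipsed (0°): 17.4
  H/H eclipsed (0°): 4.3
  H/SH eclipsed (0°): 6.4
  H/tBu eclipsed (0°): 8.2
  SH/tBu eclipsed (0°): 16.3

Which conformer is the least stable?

A (eclipsed): SH–H eclipsed, H–CHO eclipsed, tBu–H eclipsed; 6.4 + 6.5 + 8.2 = 21.1 kJ/mol.
B (eclipsed): SH–H eclipsed, H–H eclipsed, tBu–CHO eclipsed; 6.4 + 4.3 + 17.4 = 28.1 kJ/mol.
C (eclipsed): SH–CHO eclipsed, H–H eclipsed, tBu–H eclipsed; 11.7 + 4.3 + 8.2 = 24.2 kJ/mol.
B has the highest total (28.1 kJ/mol).

B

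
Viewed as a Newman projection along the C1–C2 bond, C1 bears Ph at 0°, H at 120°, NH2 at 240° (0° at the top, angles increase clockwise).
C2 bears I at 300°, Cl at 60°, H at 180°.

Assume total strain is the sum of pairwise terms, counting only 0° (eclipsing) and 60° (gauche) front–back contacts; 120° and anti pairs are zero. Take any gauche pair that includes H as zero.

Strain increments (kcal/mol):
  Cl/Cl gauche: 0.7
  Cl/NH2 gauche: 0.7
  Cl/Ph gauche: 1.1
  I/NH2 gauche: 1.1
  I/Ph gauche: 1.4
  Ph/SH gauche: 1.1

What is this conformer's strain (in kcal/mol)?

3.6 kcal/mol

This conformer (staggered): Ph–I gauche, Ph–Cl gauche, NH2–I gauche; 1.4 + 1.1 + 1.1 = 3.6 kcal/mol.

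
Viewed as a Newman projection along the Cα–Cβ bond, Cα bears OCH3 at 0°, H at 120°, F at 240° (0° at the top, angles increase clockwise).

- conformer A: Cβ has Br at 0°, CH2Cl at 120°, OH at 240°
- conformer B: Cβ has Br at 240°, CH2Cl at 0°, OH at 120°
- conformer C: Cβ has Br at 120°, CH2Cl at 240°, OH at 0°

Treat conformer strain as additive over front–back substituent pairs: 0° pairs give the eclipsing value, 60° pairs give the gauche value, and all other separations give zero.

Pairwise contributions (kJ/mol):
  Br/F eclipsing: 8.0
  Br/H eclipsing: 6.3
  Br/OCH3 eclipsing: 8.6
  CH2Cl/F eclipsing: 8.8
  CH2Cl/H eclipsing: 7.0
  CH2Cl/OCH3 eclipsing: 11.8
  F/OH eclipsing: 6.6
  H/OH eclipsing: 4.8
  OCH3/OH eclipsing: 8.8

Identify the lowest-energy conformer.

A

A (eclipsed): OCH3–Br eclipsed, H–CH2Cl eclipsed, F–OH eclipsed; 8.6 + 7.0 + 6.6 = 22.2 kJ/mol.
B (eclipsed): OCH3–CH2Cl eclipsed, H–OH eclipsed, F–Br eclipsed; 11.8 + 4.8 + 8.0 = 24.6 kJ/mol.
C (eclipsed): OCH3–OH eclipsed, H–Br eclipsed, F–CH2Cl eclipsed; 8.8 + 6.3 + 8.8 = 23.9 kJ/mol.
A has the lowest total (22.2 kJ/mol).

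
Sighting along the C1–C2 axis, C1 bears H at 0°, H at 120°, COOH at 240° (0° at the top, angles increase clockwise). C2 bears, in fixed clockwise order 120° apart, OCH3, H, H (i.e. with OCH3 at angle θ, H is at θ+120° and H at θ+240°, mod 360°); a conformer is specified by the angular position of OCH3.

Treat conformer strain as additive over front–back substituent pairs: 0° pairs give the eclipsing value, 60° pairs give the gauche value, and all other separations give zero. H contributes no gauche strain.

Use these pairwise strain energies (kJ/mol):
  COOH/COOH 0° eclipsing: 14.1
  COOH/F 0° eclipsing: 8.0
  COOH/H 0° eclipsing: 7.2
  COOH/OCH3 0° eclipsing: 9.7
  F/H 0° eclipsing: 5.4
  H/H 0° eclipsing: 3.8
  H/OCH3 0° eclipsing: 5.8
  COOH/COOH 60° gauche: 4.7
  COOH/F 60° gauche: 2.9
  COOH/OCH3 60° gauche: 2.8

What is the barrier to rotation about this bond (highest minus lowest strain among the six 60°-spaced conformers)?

OCH3 at 0° is eclipsed. H at 0° is eclipsed with OCH3 at 0° (5.8); H at 120° is eclipsed with H at 120° (3.8); COOH at 240° is eclipsed with H at 240° (7.2). Total 16.8 kJ/mol.
OCH3 at 60° (staggered): no non-H gauche contacts → 0.0 kJ/mol.
OCH3 at 120° is eclipsed. H at 0° is eclipsed with H at 0° (3.8); H at 120° is eclipsed with OCH3 at 120° (5.8); COOH at 240° is eclipsed with H at 240° (7.2). Total 16.8 kJ/mol.
OCH3 at 180° is staggered. COOH at 240° is gauche with OCH3 at 180° (2.8). Total 2.8 kJ/mol.
OCH3 at 240° is eclipsed. H at 0° is eclipsed with H at 0° (3.8); H at 120° is eclipsed with H at 120° (3.8); COOH at 240° is eclipsed with OCH3 at 240° (9.7). Total 17.3 kJ/mol.
OCH3 at 300° is staggered. COOH at 240° is gauche with OCH3 at 300° (2.8). Total 2.8 kJ/mol.
Max at 240° (17.3 kJ/mol), min at 60° (0.0 kJ/mol); barrier = 17.3 kJ/mol.

17.3 kJ/mol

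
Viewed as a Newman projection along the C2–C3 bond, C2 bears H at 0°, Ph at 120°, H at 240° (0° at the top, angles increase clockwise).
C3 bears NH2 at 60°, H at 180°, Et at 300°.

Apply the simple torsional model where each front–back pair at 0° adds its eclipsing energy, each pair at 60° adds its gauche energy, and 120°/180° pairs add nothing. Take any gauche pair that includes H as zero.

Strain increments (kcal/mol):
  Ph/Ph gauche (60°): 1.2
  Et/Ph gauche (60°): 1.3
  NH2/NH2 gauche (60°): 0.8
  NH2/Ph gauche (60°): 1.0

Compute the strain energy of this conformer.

1.0 kcal/mol

This conformer (staggered): Ph(120°)/NH2(60°) gauche 1.0 → 1.0 kcal/mol.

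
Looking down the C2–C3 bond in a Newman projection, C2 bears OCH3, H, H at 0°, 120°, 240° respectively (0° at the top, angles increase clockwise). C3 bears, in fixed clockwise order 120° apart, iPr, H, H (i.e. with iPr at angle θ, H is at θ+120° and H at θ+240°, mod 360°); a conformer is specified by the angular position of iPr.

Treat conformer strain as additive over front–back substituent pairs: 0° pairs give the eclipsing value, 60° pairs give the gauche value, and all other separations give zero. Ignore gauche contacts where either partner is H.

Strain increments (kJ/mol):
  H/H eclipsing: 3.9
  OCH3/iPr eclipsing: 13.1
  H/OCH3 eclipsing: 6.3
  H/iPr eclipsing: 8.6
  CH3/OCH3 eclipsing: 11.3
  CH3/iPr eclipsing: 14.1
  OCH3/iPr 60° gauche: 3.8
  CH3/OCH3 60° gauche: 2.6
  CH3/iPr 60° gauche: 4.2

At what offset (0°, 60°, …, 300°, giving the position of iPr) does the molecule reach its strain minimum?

iPr at 0° (eclipsed): OCH3(0°)/iPr(0°) eclipsed 13.1; H(120°)/H(120°) eclipsed 3.9; H(240°)/H(240°) eclipsed 3.9 → 20.9 kJ/mol.
iPr at 60° (staggered): OCH3(0°)/iPr(60°) gauche 3.8 → 3.8 kJ/mol.
iPr at 120° (eclipsed): OCH3(0°)/H(0°) eclipsed 6.3; H(120°)/iPr(120°) eclipsed 8.6; H(240°)/H(240°) eclipsed 3.9 → 18.8 kJ/mol.
iPr at 180° (staggered): no non-H gauche contacts → 0.0 kJ/mol.
iPr at 240° (eclipsed): OCH3(0°)/H(0°) eclipsed 6.3; H(120°)/H(120°) eclipsed 3.9; H(240°)/iPr(240°) eclipsed 8.6 → 18.8 kJ/mol.
iPr at 300° (staggered): OCH3(0°)/iPr(300°) gauche 3.8 → 3.8 kJ/mol.
The minimum (0.0 kJ/mol) occurs with iPr at 180°.

180°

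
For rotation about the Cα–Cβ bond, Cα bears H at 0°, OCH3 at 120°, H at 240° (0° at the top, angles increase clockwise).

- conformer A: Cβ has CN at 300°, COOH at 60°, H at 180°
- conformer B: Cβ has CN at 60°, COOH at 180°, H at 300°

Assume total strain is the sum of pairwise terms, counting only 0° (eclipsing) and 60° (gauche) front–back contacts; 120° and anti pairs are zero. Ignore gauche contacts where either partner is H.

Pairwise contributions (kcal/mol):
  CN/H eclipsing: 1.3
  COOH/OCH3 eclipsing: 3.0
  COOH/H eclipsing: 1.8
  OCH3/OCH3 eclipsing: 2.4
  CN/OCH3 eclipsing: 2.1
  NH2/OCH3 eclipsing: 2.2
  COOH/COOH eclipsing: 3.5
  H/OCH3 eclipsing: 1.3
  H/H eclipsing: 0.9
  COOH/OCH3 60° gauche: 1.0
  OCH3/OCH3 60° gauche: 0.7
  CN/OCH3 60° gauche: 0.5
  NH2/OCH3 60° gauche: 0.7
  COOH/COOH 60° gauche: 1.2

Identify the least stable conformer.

B

A (staggered): OCH3(120°)/COOH(60°) gauche 1.0 → 1.0 kcal/mol.
B (staggered): OCH3(120°)/CN(60°) gauche 0.5; OCH3(120°)/COOH(180°) gauche 1.0 → 1.5 kcal/mol.
B has the highest total (1.5 kcal/mol).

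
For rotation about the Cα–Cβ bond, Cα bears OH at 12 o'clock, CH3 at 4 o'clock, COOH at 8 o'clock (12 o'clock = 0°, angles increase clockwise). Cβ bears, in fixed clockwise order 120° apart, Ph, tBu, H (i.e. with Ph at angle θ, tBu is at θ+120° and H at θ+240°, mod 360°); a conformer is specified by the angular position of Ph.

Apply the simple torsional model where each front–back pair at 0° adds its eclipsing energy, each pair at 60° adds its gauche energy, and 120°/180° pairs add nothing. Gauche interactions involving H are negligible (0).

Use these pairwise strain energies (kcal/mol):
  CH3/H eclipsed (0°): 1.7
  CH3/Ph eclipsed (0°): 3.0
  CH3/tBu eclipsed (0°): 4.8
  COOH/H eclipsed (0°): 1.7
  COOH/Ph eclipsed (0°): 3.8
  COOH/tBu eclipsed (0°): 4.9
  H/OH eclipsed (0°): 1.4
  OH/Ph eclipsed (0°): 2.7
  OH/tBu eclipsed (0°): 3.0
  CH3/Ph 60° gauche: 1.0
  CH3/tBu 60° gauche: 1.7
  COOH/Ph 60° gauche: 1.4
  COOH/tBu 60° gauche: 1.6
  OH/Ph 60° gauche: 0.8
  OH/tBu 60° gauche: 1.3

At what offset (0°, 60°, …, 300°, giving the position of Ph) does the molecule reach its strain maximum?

120°

Ph at 0° is eclipsed. OH at 0° is eclipsed with Ph at 0° (2.7); CH3 at 120° is eclipsed with tBu at 120° (4.8); COOH at 240° is eclipsed with H at 240° (1.7). Total 9.2 kcal/mol.
Ph at 60° is staggered. OH at 0° is gauche with Ph at 60° (0.8); CH3 at 120° is gauche with Ph at 60° (1.0); CH3 at 120° is gauche with tBu at 180° (1.7); COOH at 240° is gauche with tBu at 180° (1.6). Total 5.1 kcal/mol.
Ph at 120° is eclipsed. OH at 0° is eclipsed with H at 0° (1.4); CH3 at 120° is eclipsed with Ph at 120° (3.0); COOH at 240° is eclipsed with tBu at 240° (4.9). Total 9.3 kcal/mol.
Ph at 180° is staggered. OH at 0° is gauche with tBu at 300° (1.3); CH3 at 120° is gauche with Ph at 180° (1.0); COOH at 240° is gauche with Ph at 180° (1.4); COOH at 240° is gauche with tBu at 300° (1.6). Total 5.3 kcal/mol.
Ph at 240° is eclipsed. OH at 0° is eclipsed with tBu at 0° (3.0); CH3 at 120° is eclipsed with H at 120° (1.7); COOH at 240° is eclipsed with Ph at 240° (3.8). Total 8.5 kcal/mol.
Ph at 300° is staggered. OH at 0° is gauche with Ph at 300° (0.8); OH at 0° is gauche with tBu at 60° (1.3); CH3 at 120° is gauche with tBu at 60° (1.7); COOH at 240° is gauche with Ph at 300° (1.4). Total 5.2 kcal/mol.
The maximum (9.3 kcal/mol) occurs with Ph at 120°.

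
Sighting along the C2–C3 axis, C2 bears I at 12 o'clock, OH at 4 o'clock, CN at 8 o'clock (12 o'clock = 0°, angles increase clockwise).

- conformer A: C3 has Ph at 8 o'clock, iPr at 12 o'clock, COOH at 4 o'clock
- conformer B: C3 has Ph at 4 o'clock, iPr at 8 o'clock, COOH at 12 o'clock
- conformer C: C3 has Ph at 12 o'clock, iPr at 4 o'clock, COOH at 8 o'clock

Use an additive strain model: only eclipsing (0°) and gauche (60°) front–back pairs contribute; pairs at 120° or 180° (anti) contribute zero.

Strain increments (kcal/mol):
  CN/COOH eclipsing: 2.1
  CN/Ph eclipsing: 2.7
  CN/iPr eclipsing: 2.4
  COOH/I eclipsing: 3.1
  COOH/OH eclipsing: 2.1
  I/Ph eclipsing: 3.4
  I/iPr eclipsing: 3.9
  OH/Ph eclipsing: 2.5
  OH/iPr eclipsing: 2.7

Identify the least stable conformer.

A

A (eclipsed): I(0°)/iPr(0°) eclipsed 3.9; OH(120°)/COOH(120°) eclipsed 2.1; CN(240°)/Ph(240°) eclipsed 2.7 → 8.7 kcal/mol.
B (eclipsed): I(0°)/COOH(0°) eclipsed 3.1; OH(120°)/Ph(120°) eclipsed 2.5; CN(240°)/iPr(240°) eclipsed 2.4 → 8.0 kcal/mol.
C (eclipsed): I(0°)/Ph(0°) eclipsed 3.4; OH(120°)/iPr(120°) eclipsed 2.7; CN(240°)/COOH(240°) eclipsed 2.1 → 8.2 kcal/mol.
A has the highest total (8.7 kcal/mol).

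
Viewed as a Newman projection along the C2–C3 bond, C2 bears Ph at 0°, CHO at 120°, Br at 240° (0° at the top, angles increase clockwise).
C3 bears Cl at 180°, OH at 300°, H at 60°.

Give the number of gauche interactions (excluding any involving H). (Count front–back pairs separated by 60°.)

4

Non-H gauche pairs: Ph(0°)/OH(300°); CHO(120°)/Cl(180°); Br(240°)/Cl(180°); Br(240°)/OH(300°) — 4 interactions.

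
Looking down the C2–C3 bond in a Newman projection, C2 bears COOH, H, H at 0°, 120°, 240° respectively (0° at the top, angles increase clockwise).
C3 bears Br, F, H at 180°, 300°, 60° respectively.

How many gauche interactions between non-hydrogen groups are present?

Non-H gauche pairs: COOH(0°)/F(300°) — 1 interaction.

1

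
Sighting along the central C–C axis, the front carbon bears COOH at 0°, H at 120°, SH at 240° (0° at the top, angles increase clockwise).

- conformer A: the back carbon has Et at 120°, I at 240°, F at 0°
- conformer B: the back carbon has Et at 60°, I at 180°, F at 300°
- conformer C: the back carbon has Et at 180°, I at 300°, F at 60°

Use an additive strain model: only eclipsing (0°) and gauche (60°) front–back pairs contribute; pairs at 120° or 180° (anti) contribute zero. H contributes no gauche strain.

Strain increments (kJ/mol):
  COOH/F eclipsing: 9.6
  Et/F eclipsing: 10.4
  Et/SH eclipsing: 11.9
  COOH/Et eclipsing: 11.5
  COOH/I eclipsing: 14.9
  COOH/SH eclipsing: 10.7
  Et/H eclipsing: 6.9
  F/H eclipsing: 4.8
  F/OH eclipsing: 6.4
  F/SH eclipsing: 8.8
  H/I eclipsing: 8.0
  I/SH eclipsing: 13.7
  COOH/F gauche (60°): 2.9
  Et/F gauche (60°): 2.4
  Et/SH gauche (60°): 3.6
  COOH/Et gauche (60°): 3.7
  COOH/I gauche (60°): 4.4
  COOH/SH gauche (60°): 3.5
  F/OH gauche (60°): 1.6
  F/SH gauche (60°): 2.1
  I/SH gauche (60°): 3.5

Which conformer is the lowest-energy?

A (eclipsed): COOH(0°)/F(0°) eclipsed 9.6; H(120°)/Et(120°) eclipsed 6.9; SH(240°)/I(240°) eclipsed 13.7 → 30.2 kJ/mol.
B (staggered): COOH(0°)/Et(60°) gauche 3.7; COOH(0°)/F(300°) gauche 2.9; SH(240°)/I(180°) gauche 3.5; SH(240°)/F(300°) gauche 2.1 → 12.2 kJ/mol.
C (staggered): COOH(0°)/I(300°) gauche 4.4; COOH(0°)/F(60°) gauche 2.9; SH(240°)/Et(180°) gauche 3.6; SH(240°)/I(300°) gauche 3.5 → 14.4 kJ/mol.
B has the lowest total (12.2 kJ/mol).

B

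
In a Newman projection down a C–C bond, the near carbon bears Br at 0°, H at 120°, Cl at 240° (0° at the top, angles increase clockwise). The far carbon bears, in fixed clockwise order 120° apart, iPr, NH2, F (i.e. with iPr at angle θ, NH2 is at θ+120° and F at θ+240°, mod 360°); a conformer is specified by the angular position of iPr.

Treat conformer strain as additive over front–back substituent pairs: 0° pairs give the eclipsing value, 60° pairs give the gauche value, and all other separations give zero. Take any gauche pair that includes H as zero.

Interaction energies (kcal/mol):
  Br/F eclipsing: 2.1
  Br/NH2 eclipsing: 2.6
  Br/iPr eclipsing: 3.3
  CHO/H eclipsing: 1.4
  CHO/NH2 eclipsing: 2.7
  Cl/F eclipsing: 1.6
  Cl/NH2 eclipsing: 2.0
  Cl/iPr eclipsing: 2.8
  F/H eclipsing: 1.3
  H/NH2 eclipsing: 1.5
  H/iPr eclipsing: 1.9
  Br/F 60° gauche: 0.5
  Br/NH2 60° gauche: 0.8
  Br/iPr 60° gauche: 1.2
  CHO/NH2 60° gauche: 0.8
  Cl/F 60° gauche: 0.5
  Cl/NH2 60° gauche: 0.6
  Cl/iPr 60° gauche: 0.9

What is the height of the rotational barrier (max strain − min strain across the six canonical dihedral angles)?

3.9 kcal/mol

iPr at 0° (eclipsed): Br(0°)/iPr(0°) eclipsed 3.3; H(120°)/NH2(120°) eclipsed 1.5; Cl(240°)/F(240°) eclipsed 1.6 → 6.4 kcal/mol.
iPr at 60° (staggered): Br(0°)/iPr(60°) gauche 1.2; Br(0°)/F(300°) gauche 0.5; Cl(240°)/NH2(180°) gauche 0.6; Cl(240°)/F(300°) gauche 0.5 → 2.8 kcal/mol.
iPr at 120° (eclipsed): Br(0°)/F(0°) eclipsed 2.1; H(120°)/iPr(120°) eclipsed 1.9; Cl(240°)/NH2(240°) eclipsed 2.0 → 6.0 kcal/mol.
iPr at 180° (staggered): Br(0°)/NH2(300°) gauche 0.8; Br(0°)/F(60°) gauche 0.5; Cl(240°)/iPr(180°) gauche 0.9; Cl(240°)/NH2(300°) gauche 0.6 → 2.8 kcal/mol.
iPr at 240° (eclipsed): Br(0°)/NH2(0°) eclipsed 2.6; H(120°)/F(120°) eclipsed 1.3; Cl(240°)/iPr(240°) eclipsed 2.8 → 6.7 kcal/mol.
iPr at 300° (staggered): Br(0°)/iPr(300°) gauche 1.2; Br(0°)/NH2(60°) gauche 0.8; Cl(240°)/iPr(300°) gauche 0.9; Cl(240°)/F(180°) gauche 0.5 → 3.4 kcal/mol.
Max at 240° (6.7 kcal/mol), min at 60° (2.8 kcal/mol); barrier = 3.9 kcal/mol.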